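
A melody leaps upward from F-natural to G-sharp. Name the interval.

The letter names run F→G, a span of 1 letter step, so the interval is some kind of second.
F to G# is 3 semitones. A major second is 2, so 3 makes it augmented.

augmented second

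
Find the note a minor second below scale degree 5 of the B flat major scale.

Scale degree 5 of Bb major is F.
A minor second (1 semitone) below F lands on the letter E, giving E.

E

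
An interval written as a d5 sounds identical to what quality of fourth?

augmented

A diminished fifth spans 6 semitones.
A fourth spanning 6 semitones is augmented (the perfect fourth is 5).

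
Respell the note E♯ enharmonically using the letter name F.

E# is pitch class 5. The letter F alone is pitch class 5.
Pitch class 5 on F needs no accidental: F.

F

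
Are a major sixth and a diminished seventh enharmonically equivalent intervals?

A major sixth spans 9 semitones; a diminished seventh spans 9.
They are enharmonically equivalent.

Yes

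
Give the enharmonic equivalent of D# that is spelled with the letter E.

D# is pitch class 3. The letter E alone is pitch class 4.
To reach pitch class 3 from E requires an offset of -1 semitone, i.e. flat: Eb.

Eb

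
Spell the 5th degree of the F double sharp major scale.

Degree 5 takes the letter 4 steps above F, which is C.
In major, degree 5 sits 7 semitones above the tonic. F## + 7 semitones is pitch class 2, spelled on C as C##.

C##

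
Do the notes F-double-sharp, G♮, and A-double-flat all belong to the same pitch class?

F## = pitch class 7 and G = pitch class 7 and Abb = pitch class 7 — the same pitch class, so they are enharmonic equivalents.

Yes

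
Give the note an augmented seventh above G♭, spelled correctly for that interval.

G up a major seventh is F#, so the target letter is F.
From Gb, an augmented seventh is 12 semitones up: F#.

F#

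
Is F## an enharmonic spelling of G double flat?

F## is pitch class 7; Gbb is pitch class 5.
The pitch classes differ (7 vs. 5), so they are not enharmonic equivalents.

No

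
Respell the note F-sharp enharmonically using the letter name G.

Gb

Plain G sits 1 semitone above F#, so on the letter G the same pitch needs a flat: Gb.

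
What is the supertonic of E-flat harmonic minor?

F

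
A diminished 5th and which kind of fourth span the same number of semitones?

augmented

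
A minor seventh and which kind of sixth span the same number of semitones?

A minor seventh spans 10 semitones.
A sixth spanning 10 semitones is augmented (the major sixth is 9).

augmented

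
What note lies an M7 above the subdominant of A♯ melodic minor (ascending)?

The subdominant of A# melodic minor (ascending) is D#.
A major seventh (11 semitones) above D# lands on the letter C, giving C##.

C##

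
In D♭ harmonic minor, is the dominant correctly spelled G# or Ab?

Each scale degree takes a distinct letter name. Degree 5 of a scale on D must use the letter A.
Ab and G# are enharmonically the same pitch, but only Ab uses the letter A, so it is the correct spelling here.

Ab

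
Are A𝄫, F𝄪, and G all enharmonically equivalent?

Abb = pitch class 7 and F## = pitch class 7 and G = pitch class 7 — the same pitch class, so they are enharmonic equivalents.

Yes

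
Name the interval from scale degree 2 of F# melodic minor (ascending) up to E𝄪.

augmented sixth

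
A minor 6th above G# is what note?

A sixth above G lands on the letter E.
A minor sixth spans 8 semitones, so G# moves to pitch class 4. On the letter E that is E.

E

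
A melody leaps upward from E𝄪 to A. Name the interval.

The letter names run E→A, a span of 3 letter steps, so the interval is some kind of fourth.
E## to A is 3 semitones. A perfect fourth is 5, so 3 makes it doubly diminished.

doubly diminished fourth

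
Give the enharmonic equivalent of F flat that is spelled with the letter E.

E

Plain E sits at the same pitch as Fb, so on the letter E the same pitch needs a natural: E.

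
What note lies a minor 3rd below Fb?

F down a major third is Db, so the target letter is D.
From Fb, a minor third is 3 semitones down: Db.

Db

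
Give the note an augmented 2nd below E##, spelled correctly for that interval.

D#

A second below E lands on the letter D.
An augmented second spans 3 semitones, so E## moves to pitch class 3. On the letter D that is D#.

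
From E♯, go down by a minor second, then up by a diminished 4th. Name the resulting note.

A minor second down from E# is D## (letter D, 1 semitone down).
A diminished fourth up from D## is G# (letter G, 4 semitones up).

G#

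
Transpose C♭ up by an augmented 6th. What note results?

A

C up a major sixth is A, so the target letter is A.
From Cb, an augmented sixth is 10 semitones up: A.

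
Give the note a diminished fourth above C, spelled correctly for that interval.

C up a perfect fourth is F, so the target letter is F.
From C, a diminished fourth is 4 semitones up: Fb.

Fb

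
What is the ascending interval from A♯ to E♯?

Counting letters A–B–C–D–E gives a fifth.
A#→E# = 7 semitones, exactly the perfect fifth.

perfect fifth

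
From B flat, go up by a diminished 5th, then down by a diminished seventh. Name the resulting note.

G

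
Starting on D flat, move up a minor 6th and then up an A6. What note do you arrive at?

A minor sixth up from Db is Bbb (letter B, 8 semitones up).
An augmented sixth up from Bbb is G (letter G, 10 semitones up).

G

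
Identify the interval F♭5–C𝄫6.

Counting letters F–G–A–B–C gives a fifth.
Fb→Cbb = 6 semitones, 1 narrower than the perfect fifth (7), so diminished.

diminished fifth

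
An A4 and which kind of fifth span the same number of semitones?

diminished

An augmented fourth spans 6 semitones.
A fifth spanning 6 semitones is diminished (the perfect fifth is 7).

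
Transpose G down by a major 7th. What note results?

A seventh below G lands on the letter A.
A major seventh spans 11 semitones, so G moves to pitch class 8. On the letter A that is Ab.

Ab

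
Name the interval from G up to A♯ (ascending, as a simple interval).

The letter names run G→A, a span of 1 letter step, so the interval is some kind of second.
G to A# is 3 semitones. A major second is 2, so 3 makes it augmented.

augmented second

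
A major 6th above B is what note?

A sixth above B lands on the letter G.
A major sixth spans 9 semitones, so B moves to pitch class 8. On the letter G that is G#.

G#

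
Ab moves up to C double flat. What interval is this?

The letter names run A→C, a span of 2 letter steps, so the interval is some kind of third.
Ab to Cbb is 2 semitones. A major third is 4, so 2 makes it diminished.

diminished third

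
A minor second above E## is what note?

A second above E lands on the letter F.
A minor second spans 1 semitone, so E## moves to pitch class 7. On the letter F that is F##.

F##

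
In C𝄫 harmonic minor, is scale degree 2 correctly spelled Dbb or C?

Dbb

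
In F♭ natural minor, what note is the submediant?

The Fb natural minor scale runs Fb Gb Abb Bbb Cb Dbb Ebb.
Degree 6 is Dbb.

Dbb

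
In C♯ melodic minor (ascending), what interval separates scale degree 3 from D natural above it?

Scale degree 3 of C# melodic minor (ascending) is E.
E up to D: letters E→D make it a seventh; 10 semitones makes it minor.

minor seventh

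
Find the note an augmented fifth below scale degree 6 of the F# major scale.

G

Scale degree 6 of F# major is D#.
An augmented fifth (8 semitones) below D# lands on the letter G, giving G.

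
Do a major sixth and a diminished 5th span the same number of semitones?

No

A major sixth spans 9 semitones; a diminished fifth spans 6.
The spans differ, so they are not enharmonic equivalents.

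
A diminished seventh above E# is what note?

A seventh above E lands on the letter D.
A diminished seventh spans 9 semitones, so E# moves to pitch class 2. On the letter D that is D.

D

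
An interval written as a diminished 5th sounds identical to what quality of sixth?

A diminished fifth spans 6 semitones.
A sixth spanning 6 semitones is doubly diminished (the major sixth is 9).

doubly diminished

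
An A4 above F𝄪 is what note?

B##

A fourth above F lands on the letter B.
An augmented fourth spans 6 semitones, so F## moves to pitch class 1. On the letter B that is B##.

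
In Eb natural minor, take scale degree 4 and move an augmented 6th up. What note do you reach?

Scale degree 4 of Eb natural minor is Ab.
An augmented sixth (10 semitones) above Ab lands on the letter F, giving F#.

F#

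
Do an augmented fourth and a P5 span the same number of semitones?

No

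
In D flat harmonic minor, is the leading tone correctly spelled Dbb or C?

C

Each scale degree takes a distinct letter name. Degree 7 of a scale on D must use the letter C.
C and Dbb are enharmonically the same pitch, but only C uses the letter C, so it is the correct spelling here.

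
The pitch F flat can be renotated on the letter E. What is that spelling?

Fb is pitch class 4. The letter E alone is pitch class 4.
Pitch class 4 on E needs no accidental: E.

E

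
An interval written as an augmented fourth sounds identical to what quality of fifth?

An augmented fourth spans 6 semitones.
A fifth spanning 6 semitones is diminished (the perfect fifth is 7).

diminished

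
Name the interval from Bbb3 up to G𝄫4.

minor sixth

Counting letters B–C–D–E–F–G gives a sixth.
Bbb→Gbb = 8 semitones, 1 narrower than the major sixth (9), so minor.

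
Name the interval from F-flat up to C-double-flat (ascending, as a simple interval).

diminished fifth

The letter names run F→C, a span of 4 letter steps, so the interval is some kind of fifth.
Fb to Cbb is 6 semitones. A perfect fifth is 7, so 6 makes it diminished.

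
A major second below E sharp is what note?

D#

A second below E lands on the letter D.
A major second spans 2 semitones, so E# moves to pitch class 3. On the letter D that is D#.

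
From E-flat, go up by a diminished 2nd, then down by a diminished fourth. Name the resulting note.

Cb

A diminished second up from Eb is Fbb (letter F, 0 semitones up).
A diminished fourth down from Fbb is Cb (letter C, 4 semitones down).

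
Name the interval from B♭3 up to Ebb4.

diminished fourth

The letter names run B→E, a span of 3 letter steps, so the interval is some kind of fourth.
Bb to Ebb is 4 semitones. A perfect fourth is 5, so 4 makes it diminished.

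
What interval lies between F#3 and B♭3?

diminished fourth

The letter names run F→B, a span of 3 letter steps, so the interval is some kind of fourth.
F# to Bb is 4 semitones. A perfect fourth is 5, so 4 makes it diminished.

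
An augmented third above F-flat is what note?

A third above F lands on the letter A.
An augmented third spans 5 semitones, so Fb moves to pitch class 9. On the letter A that is A.

A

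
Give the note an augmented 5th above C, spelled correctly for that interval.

A fifth above C lands on the letter G.
An augmented fifth spans 8 semitones, so C moves to pitch class 8. On the letter G that is G#.

G#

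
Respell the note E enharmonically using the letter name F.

Fb

Plain F sits 1 semitone above E, so on the letter F the same pitch needs a flat: Fb.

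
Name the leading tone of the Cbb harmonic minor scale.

Bbb

Degree 7 takes the letter 6 steps above C, which is B.
In harmonic minor, degree 7 sits 11 semitones above the tonic. Cbb + 11 semitones is pitch class 9, spelled on B as Bbb.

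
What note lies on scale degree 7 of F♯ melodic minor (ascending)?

Degree 7 takes the letter 6 steps above F, which is E.
In melodic minor (ascending), degree 7 sits 11 semitones above the tonic. F# + 11 semitones is pitch class 5, spelled on E as E#.

E#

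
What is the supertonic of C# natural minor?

D#

Degree 2 takes the letter 1 step above C, which is D.
In natural minor, degree 2 sits 2 semitones above the tonic. C# + 2 semitones is pitch class 3, spelled on D as D#.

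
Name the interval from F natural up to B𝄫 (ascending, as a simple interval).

diminished fourth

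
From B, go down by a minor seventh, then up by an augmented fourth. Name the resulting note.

F##

A minor seventh down from B is C# (letter C, 10 semitones down).
An augmented fourth up from C# is F## (letter F, 6 semitones up).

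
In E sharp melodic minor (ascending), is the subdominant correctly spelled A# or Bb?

Each scale degree takes a distinct letter name. Degree 4 of a scale on E must use the letter A.
A# and Bb are enharmonically the same pitch, but only A# uses the letter A, so it is the correct spelling here.

A#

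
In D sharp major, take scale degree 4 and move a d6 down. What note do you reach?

B##

Scale degree 4 of D# major is G#.
A diminished sixth (7 semitones) below G# lands on the letter B, giving B##.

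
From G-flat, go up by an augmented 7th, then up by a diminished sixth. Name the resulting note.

An augmented seventh up from Gb is F# (letter F, 12 semitones up).
A diminished sixth up from F# is Db (letter D, 7 semitones up).

Db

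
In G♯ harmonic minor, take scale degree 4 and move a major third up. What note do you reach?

E#

Scale degree 4 of G# harmonic minor is C#.
A major third (4 semitones) above C# lands on the letter E, giving E#.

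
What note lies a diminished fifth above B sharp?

F#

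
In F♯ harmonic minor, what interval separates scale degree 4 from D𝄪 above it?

Scale degree 4 of F# harmonic minor is B.
B up to D##: letters B→D make it a third; 5 semitones makes it augmented.

augmented third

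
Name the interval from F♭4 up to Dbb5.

minor sixth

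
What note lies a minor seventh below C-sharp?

D#

C down a major seventh is Db, so the target letter is D.
From C#, a minor seventh is 10 semitones down: D#.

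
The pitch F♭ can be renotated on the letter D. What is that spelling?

D##

Plain D sits 2 semitones below Fb, so on the letter D the same pitch needs a double sharp: D##.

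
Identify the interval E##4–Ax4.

perfect fourth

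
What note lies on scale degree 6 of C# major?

A#

Degree 6 takes the letter 5 steps above C, which is A.
In major, degree 6 sits 9 semitones above the tonic. C# + 9 semitones is pitch class 10, spelled on A as A#.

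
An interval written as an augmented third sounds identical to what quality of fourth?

perfect

An augmented third spans 5 semitones.
A fourth spanning 5 semitones is perfect (the perfect fourth is 5).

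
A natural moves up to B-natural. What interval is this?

Counting letters A–B gives a second.
A→B = 2 semitones, exactly the major second.

major second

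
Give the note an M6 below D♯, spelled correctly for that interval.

F#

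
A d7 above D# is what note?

D up a major seventh is C#, so the target letter is C.
From D#, a diminished seventh is 9 semitones up: C.

C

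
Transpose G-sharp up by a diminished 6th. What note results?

Eb

G up a major sixth is E, so the target letter is E.
From G#, a diminished sixth is 7 semitones up: Eb.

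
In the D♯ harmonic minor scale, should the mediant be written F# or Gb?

F#

Each scale degree takes a distinct letter name. Degree 3 of a scale on D must use the letter F.
F# and Gb are enharmonically the same pitch, but only F# uses the letter F, so it is the correct spelling here.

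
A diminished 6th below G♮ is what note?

B#

A sixth below G lands on the letter B.
A diminished sixth spans 7 semitones, so G moves to pitch class 0. On the letter B that is B#.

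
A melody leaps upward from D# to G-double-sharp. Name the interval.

Counting letters D–E–F–G gives a fourth.
D#→G## = 6 semitones, 1 wider than the perfect fourth (5), so augmented.

augmented fourth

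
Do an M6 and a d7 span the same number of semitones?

A major sixth spans 9 semitones; a diminished seventh spans 9.
They are enharmonically equivalent.

Yes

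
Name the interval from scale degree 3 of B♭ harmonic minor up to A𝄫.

Scale degree 3 of Bb harmonic minor is Db.
Db up to Abb: letters D→A make it a fifth; 6 semitones makes it diminished.

diminished fifth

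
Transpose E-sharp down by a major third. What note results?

E down a major third is C, so the target letter is C.
From E#, a major third is 4 semitones down: C#.

C#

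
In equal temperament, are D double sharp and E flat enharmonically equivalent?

No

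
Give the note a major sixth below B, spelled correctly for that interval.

A sixth below B lands on the letter D.
A major sixth spans 9 semitones, so B moves to pitch class 2. On the letter D that is D.

D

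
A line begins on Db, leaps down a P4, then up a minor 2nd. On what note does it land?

A perfect fourth down from Db is Ab (letter A, 5 semitones down).
A minor second up from Ab is Bbb (letter B, 1 semitone up).

Bbb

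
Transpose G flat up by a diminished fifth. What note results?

Dbb

G up a perfect fifth is D, so the target letter is D.
From Gb, a diminished fifth is 6 semitones up: Dbb.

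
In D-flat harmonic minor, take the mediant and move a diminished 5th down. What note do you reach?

The mediant of Db harmonic minor is Fb.
A diminished fifth (6 semitones) below Fb lands on the letter B, giving Bb.

Bb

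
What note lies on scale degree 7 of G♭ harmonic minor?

F

Degree 7 takes the letter 6 steps above G, which is F.
In harmonic minor, degree 7 sits 11 semitones above the tonic. Gb + 11 semitones is pitch class 5, spelled on F as F.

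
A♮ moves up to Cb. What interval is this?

Counting letters A–B–C gives a third.
A→Cb = 2 semitones, 2 narrower than the major third (4), so diminished.

diminished third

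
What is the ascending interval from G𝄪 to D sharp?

diminished fifth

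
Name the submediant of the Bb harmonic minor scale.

Degree 6 takes the letter 5 steps above B, which is G.
In harmonic minor, degree 6 sits 8 semitones above the tonic. Bb + 8 semitones is pitch class 6, spelled on G as Gb.

Gb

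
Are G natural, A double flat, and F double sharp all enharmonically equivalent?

Yes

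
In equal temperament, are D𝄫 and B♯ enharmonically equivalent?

Yes

Dbb = pitch class 0 and B# = pitch class 0 — the same pitch class, so they are enharmonic equivalents.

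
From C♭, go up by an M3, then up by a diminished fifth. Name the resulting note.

Bbb

A major third up from Cb is Eb (letter E, 4 semitones up).
A diminished fifth up from Eb is Bbb (letter B, 6 semitones up).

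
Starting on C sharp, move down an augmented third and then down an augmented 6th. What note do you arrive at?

An augmented third down from C# is Ab (letter A, 5 semitones down).
An augmented sixth down from Ab is Cbb (letter C, 10 semitones down).

Cbb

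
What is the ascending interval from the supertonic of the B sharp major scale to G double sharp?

perfect fifth

The supertonic of B# major is C##.
C## up to G##: letters C→G make it a fifth; 7 semitones makes it perfect.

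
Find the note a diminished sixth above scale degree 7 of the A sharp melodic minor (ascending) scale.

Scale degree 7 of A# melodic minor (ascending) is G##.
A diminished sixth (7 semitones) above G## lands on the letter E, giving E.

E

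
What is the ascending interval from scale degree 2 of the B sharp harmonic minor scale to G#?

Scale degree 2 of B# harmonic minor is C##.
C## up to G#: letters C→G make it a fifth; 6 semitones makes it diminished.

diminished fifth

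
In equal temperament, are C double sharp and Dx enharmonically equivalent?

C## is pitch class 2; D## is pitch class 4.
The pitch classes differ (2 vs. 4), so they are not enharmonic equivalents.

No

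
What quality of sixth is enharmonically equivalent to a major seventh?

doubly augmented

A major seventh spans 11 semitones.
A sixth spanning 11 semitones is doubly augmented (the major sixth is 9).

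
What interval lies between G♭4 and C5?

augmented fourth

Counting letters G–A–B–C gives a fourth.
Gb→C = 6 semitones, 1 wider than the perfect fourth (5), so augmented.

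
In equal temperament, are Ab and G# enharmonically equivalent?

Ab is pitch class 8; G# is pitch class 8.
All spellings map to pitch class 8, so they are enharmonically equivalent.

Yes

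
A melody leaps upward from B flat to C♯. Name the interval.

The letter names run B→C, a span of 1 letter step, so the interval is some kind of second.
Bb to C# is 3 semitones. A major second is 2, so 3 makes it augmented.

augmented second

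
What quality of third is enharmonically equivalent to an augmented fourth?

An augmented fourth spans 6 semitones.
A third spanning 6 semitones is doubly augmented (the major third is 4).

doubly augmented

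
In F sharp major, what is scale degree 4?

B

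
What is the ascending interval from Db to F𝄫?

The letter names run D→F, a span of 2 letter steps, so the interval is some kind of third.
Db to Fbb is 2 semitones. A major third is 4, so 2 makes it diminished.

diminished third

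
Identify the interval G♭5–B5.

augmented third

Counting letters G–A–B gives a third.
Gb→B = 5 semitones, 1 wider than the major third (4), so augmented.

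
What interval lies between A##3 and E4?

doubly diminished fifth

The letter names run A→E, a span of 4 letter steps, so the interval is some kind of fifth.
A## to E is 5 semitones. A perfect fifth is 7, so 5 makes it doubly diminished.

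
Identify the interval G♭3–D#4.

The letter names run G→D, a span of 4 letter steps, so the interval is some kind of fifth.
Gb to D# is 9 semitones. A perfect fifth is 7, so 9 makes it doubly augmented.

doubly augmented fifth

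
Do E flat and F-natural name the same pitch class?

No

Eb is pitch class 3; F is pitch class 5.
The pitch classes differ (3 vs. 5), so they are not enharmonic equivalents.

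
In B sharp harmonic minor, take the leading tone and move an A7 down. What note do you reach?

B

The leading tone of B# harmonic minor is A##.
An augmented seventh (12 semitones) below A## lands on the letter B, giving B.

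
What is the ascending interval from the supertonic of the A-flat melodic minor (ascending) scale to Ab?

The supertonic of Ab melodic minor (ascending) is Bb.
Bb up to Ab: letters B→A make it a seventh; 10 semitones makes it minor.

minor seventh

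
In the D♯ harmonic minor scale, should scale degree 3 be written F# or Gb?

Each scale degree takes a distinct letter name. Degree 3 of a scale on D must use the letter F.
F# and Gb are enharmonically the same pitch, but only F# uses the letter F, so it is the correct spelling here.

F#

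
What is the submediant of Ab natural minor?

Fb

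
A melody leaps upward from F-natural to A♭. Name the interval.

minor third

The letter names run F→A, a span of 2 letter steps, so the interval is some kind of third.
F to Ab is 3 semitones. A major third is 4, so 3 makes it minor.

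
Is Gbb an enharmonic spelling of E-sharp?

Gbb = pitch class 5 and E# = pitch class 5 — the same pitch class, so they are enharmonic equivalents.

Yes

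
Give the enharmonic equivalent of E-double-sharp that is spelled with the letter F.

F#

E## is pitch class 6. The letter F alone is pitch class 5.
To reach pitch class 6 from F requires an offset of +1 semitone, i.e. sharp: F#.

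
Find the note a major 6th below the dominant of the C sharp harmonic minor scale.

B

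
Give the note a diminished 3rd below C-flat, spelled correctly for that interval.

C down a major third is Ab, so the target letter is A.
From Cb, a diminished third is 2 semitones down: A.

A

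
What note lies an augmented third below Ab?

A down a major third is F, so the target letter is F.
From Ab, an augmented third is 5 semitones down: Fbb.

Fbb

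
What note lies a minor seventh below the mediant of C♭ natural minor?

The mediant of Cb natural minor is Ebb.
A minor seventh (10 semitones) below Ebb lands on the letter F, giving Fb.

Fb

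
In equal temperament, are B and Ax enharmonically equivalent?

B is pitch class 11; A## is pitch class 11.
All spellings map to pitch class 11, so they are enharmonically equivalent.

Yes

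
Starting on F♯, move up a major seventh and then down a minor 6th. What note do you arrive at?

G##

A major seventh up from F# is E# (letter E, 11 semitones up).
A minor sixth down from E# is G## (letter G, 8 semitones down).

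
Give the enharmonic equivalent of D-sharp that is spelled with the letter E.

D# is pitch class 3. The letter E alone is pitch class 4.
To reach pitch class 3 from E requires an offset of -1 semitone, i.e. flat: Eb.

Eb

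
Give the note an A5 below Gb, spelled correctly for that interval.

Cbb

G down a perfect fifth is C, so the target letter is C.
From Gb, an augmented fifth is 8 semitones down: Cbb.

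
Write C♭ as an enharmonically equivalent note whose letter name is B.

B

Plain B sits at the same pitch as Cb, so on the letter B the same pitch needs a natural: B.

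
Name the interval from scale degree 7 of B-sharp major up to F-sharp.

diminished sixth

Scale degree 7 of B# major is A##.
A## up to F#: letters A→F make it a sixth; 7 semitones makes it diminished.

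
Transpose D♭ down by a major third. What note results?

D down a major third is Bb, so the target letter is B.
From Db, a major third is 4 semitones down: Bbb.

Bbb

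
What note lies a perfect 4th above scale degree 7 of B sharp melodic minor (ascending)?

D##

Scale degree 7 of B# melodic minor (ascending) is A##.
A perfect fourth (5 semitones) above A## lands on the letter D, giving D##.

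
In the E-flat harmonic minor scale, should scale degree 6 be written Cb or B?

Each scale degree takes a distinct letter name. Degree 6 of a scale on E must use the letter C.
Cb and B are enharmonically the same pitch, but only Cb uses the letter C, so it is the correct spelling here.

Cb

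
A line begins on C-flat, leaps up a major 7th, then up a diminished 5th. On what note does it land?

A major seventh up from Cb is Bb (letter B, 11 semitones up).
A diminished fifth up from Bb is Fb (letter F, 6 semitones up).

Fb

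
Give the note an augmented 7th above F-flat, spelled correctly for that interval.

E

A seventh above F lands on the letter E.
An augmented seventh spans 12 semitones, so Fb moves to pitch class 4. On the letter E that is E.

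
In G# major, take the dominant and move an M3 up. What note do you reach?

The dominant of G# major is D#.
A major third (4 semitones) above D# lands on the letter F, giving F##.

F##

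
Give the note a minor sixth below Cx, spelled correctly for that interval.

E##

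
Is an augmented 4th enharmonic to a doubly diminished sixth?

An augmented fourth spans 6 semitones; a doubly diminished sixth spans 6.
They are enharmonically equivalent.

Yes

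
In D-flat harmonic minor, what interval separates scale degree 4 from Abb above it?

minor second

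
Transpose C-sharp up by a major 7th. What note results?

A seventh above C lands on the letter B.
A major seventh spans 11 semitones, so C# moves to pitch class 0. On the letter B that is B#.

B#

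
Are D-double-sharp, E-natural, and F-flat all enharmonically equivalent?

D## = pitch class 4 and E = pitch class 4 and Fb = pitch class 4 — the same pitch class, so they are enharmonic equivalents.

Yes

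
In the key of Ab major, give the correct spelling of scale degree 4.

Degree 4 takes the letter 3 steps above A, which is D.
In major, degree 4 sits 5 semitones above the tonic. Ab + 5 semitones is pitch class 1, spelled on D as Db.

Db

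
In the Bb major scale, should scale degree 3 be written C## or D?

Each scale degree takes a distinct letter name. Degree 3 of a scale on B must use the letter D.
D and C## are enharmonically the same pitch, but only D uses the letter D, so it is the correct spelling here.

D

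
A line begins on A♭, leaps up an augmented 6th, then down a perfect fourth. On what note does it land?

An augmented sixth up from Ab is F# (letter F, 10 semitones up).
A perfect fourth down from F# is C# (letter C, 5 semitones down).

C#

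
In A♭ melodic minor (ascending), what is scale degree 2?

The Ab melodic minor (ascending) scale runs Ab Bb Cb Db Eb F G.
Degree 2 is Bb.

Bb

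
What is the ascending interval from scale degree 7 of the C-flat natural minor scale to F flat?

perfect fifth

Scale degree 7 of Cb natural minor is Bbb.
Bbb up to Fb: letters B→F make it a fifth; 7 semitones makes it perfect.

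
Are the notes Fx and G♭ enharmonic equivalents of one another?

Two spellings are enharmonically equivalent only if they share a pitch class.
Here F## → 7, Gb → 6; 6 ≠ 7, so they are not.

No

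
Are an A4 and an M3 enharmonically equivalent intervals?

No

An augmented fourth spans 6 semitones; a major third spans 4.
The spans differ, so they are not enharmonic equivalents.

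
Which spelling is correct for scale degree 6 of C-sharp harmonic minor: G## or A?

A

Each scale degree takes a distinct letter name. Degree 6 of a scale on C must use the letter A.
A and G## are enharmonically the same pitch, but only A uses the letter A, so it is the correct spelling here.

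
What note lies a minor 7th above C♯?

A seventh above C lands on the letter B.
A minor seventh spans 10 semitones, so C# moves to pitch class 11. On the letter B that is B.

B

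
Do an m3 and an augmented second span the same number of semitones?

Yes

A minor third spans 3 semitones; an augmented second spans 3.
They are enharmonically equivalent.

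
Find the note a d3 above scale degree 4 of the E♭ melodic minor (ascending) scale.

Scale degree 4 of Eb melodic minor (ascending) is Ab.
A diminished third (2 semitones) above Ab lands on the letter C, giving Cbb.

Cbb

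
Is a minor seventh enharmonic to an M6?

A minor seventh spans 10 semitones; a major sixth spans 9.
The spans differ, so they are not enharmonic equivalents.

No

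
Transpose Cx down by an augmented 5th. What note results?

F#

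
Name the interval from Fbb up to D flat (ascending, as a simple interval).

augmented sixth

Counting letters F–G–A–B–C–D gives a sixth.
Fbb→Db = 10 semitones, 1 wider than the major sixth (9), so augmented.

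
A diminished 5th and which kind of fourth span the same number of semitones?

A diminished fifth spans 6 semitones.
A fourth spanning 6 semitones is augmented (the perfect fourth is 5).

augmented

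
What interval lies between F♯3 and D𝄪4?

augmented sixth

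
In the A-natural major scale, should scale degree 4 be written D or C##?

D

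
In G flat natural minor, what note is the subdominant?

Cb

The Gb natural minor scale runs Gb Ab Bbb Cb Db Ebb Fb.
Degree 4 is Cb.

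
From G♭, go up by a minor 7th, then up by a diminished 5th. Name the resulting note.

Cbb

A minor seventh up from Gb is Fb (letter F, 10 semitones up).
A diminished fifth up from Fb is Cbb (letter C, 6 semitones up).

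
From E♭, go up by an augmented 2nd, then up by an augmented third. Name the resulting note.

An augmented second up from Eb is F# (letter F, 3 semitones up).
An augmented third up from F# is A## (letter A, 5 semitones up).

A##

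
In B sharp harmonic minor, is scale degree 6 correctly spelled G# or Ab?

G#

Each scale degree takes a distinct letter name. Degree 6 of a scale on B must use the letter G.
G# and Ab are enharmonically the same pitch, but only G# uses the letter G, so it is the correct spelling here.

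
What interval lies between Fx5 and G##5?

Counting letters F–G gives a second.
F##→G## = 2 semitones, exactly the major second.

major second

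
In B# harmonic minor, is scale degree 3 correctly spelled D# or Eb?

D#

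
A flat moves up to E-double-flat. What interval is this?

The letter names run A→E, a span of 4 letter steps, so the interval is some kind of fifth.
Ab to Ebb is 6 semitones. A perfect fifth is 7, so 6 makes it diminished.

diminished fifth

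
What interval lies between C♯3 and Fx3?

Counting letters C–D–E–F gives a fourth.
C#→F## = 6 semitones, 1 wider than the perfect fourth (5), so augmented.

augmented fourth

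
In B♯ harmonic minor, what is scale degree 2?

C##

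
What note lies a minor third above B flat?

B up a major third is D#, so the target letter is D.
From Bb, a minor third is 3 semitones up: Db.

Db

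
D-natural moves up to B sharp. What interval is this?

augmented sixth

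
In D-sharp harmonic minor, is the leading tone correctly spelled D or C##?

C##

Each scale degree takes a distinct letter name. Degree 7 of a scale on D must use the letter C.
C## and D are enharmonically the same pitch, but only C## uses the letter C, so it is the correct spelling here.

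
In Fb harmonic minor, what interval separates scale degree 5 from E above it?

Scale degree 5 of Fb harmonic minor is Cb.
Cb up to E: letters C→E make it a third; 5 semitones makes it augmented.

augmented third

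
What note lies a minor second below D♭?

C

A second below D lands on the letter C.
A minor second spans 1 semitone, so Db moves to pitch class 0. On the letter C that is C.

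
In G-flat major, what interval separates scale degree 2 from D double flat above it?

diminished fourth

Scale degree 2 of Gb major is Ab.
Ab up to Dbb: letters A→D make it a fourth; 4 semitones makes it diminished.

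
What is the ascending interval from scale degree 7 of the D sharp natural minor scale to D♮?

Scale degree 7 of D# natural minor is C#.
C# up to D: letters C→D make it a second; 1 semitone makes it minor.

minor second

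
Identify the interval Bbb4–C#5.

doubly augmented second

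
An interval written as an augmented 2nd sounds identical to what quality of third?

An augmented second spans 3 semitones.
A third spanning 3 semitones is minor (the major third is 4).

minor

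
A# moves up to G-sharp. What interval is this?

Counting letters A–B–C–D–E–F–G gives a seventh.
A#→G# = 10 semitones, 1 narrower than the major seventh (11), so minor.

minor seventh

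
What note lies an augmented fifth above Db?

A fifth above D lands on the letter A.
An augmented fifth spans 8 semitones, so Db moves to pitch class 9. On the letter A that is A.

A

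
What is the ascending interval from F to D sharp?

augmented sixth

The letter names run F→D, a span of 5 letter steps, so the interval is some kind of sixth.
F to D# is 10 semitones. A major sixth is 9, so 10 makes it augmented.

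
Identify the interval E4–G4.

minor third

The letter names run E→G, a span of 2 letter steps, so the interval is some kind of third.
E to G is 3 semitones. A major third is 4, so 3 makes it minor.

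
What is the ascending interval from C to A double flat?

diminished sixth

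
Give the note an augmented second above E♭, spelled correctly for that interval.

A second above E lands on the letter F.
An augmented second spans 3 semitones, so Eb moves to pitch class 6. On the letter F that is F#.

F#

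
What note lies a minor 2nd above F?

Gb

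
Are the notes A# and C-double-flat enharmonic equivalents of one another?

A# = pitch class 10 and Cbb = pitch class 10 — the same pitch class, so they are enharmonic equivalents.

Yes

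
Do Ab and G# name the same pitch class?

Ab = pitch class 8 and G# = pitch class 8 — the same pitch class, so they are enharmonic equivalents.

Yes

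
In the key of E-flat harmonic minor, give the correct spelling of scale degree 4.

Ab

The Eb harmonic minor scale runs Eb F Gb Ab Bb Cb D.
Degree 4 is Ab.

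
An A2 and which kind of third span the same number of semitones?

An augmented second spans 3 semitones.
A third spanning 3 semitones is minor (the major third is 4).

minor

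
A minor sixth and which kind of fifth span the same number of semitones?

A minor sixth spans 8 semitones.
A fifth spanning 8 semitones is augmented (the perfect fifth is 7).

augmented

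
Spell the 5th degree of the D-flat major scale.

The Db major scale runs Db Eb F Gb Ab Bb C.
Degree 5 is Ab.

Ab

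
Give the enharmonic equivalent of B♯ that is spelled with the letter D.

Plain D sits 2 semitones above B#, so on the letter D the same pitch needs a double flat: Dbb.

Dbb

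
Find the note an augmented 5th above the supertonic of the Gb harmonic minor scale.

The supertonic of Gb harmonic minor is Ab.
An augmented fifth (8 semitones) above Ab lands on the letter E, giving E.

E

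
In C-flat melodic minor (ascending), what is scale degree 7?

Bb

The Cb melodic minor (ascending) scale runs Cb Db Ebb Fb Gb Ab Bb.
Degree 7 is Bb.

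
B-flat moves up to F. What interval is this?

perfect fifth

Counting letters B–C–D–E–F gives a fifth.
Bb→F = 7 semitones, exactly the perfect fifth.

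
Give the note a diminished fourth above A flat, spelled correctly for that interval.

A up a perfect fourth is D, so the target letter is D.
From Ab, a diminished fourth is 4 semitones up: Dbb.

Dbb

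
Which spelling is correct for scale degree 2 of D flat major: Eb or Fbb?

Each scale degree takes a distinct letter name. Degree 2 of a scale on D must use the letter E.
Eb and Fbb are enharmonically the same pitch, but only Eb uses the letter E, so it is the correct spelling here.

Eb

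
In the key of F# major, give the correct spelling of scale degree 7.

Degree 7 takes the letter 6 steps above F, which is E.
In major, degree 7 sits 11 semitones above the tonic. F# + 11 semitones is pitch class 5, spelled on E as E#.

E#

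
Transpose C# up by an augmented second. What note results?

D##

C up a major second is D, so the target letter is D.
From C#, an augmented second is 3 semitones up: D##.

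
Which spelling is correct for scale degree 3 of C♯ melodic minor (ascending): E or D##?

Each scale degree takes a distinct letter name. Degree 3 of a scale on C must use the letter E.
E and D## are enharmonically the same pitch, but only E uses the letter E, so it is the correct spelling here.

E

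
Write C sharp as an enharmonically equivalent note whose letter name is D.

C# is pitch class 1. The letter D alone is pitch class 2.
To reach pitch class 1 from D requires an offset of -1 semitone, i.e. flat: Db.

Db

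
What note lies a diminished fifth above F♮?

A fifth above F lands on the letter C.
A diminished fifth spans 6 semitones, so F moves to pitch class 11. On the letter C that is Cb.

Cb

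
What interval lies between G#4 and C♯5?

The letter names run G→C, a span of 3 letter steps, so the interval is some kind of fourth.
G# to C# is 5 semitones. A perfect fourth is 5, so 5 makes it perfect.

perfect fourth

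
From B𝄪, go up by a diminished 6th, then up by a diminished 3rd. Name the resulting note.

Bb

A diminished sixth up from B## is G# (letter G, 7 semitones up).
A diminished third up from G# is Bb (letter B, 2 semitones up).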